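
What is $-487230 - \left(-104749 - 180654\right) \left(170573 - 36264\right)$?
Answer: $38331704297$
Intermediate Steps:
$-487230 - \left(-104749 - 180654\right) \left(170573 - 36264\right) = -487230 - \left(-285403\right) 134309 = -487230 - -38332191527 = -487230 + 38332191527 = 38331704297$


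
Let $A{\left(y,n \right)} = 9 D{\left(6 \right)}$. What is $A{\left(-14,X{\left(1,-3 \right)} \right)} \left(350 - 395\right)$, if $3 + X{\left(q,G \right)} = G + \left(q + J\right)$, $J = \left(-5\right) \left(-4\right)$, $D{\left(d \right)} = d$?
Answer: $-2430$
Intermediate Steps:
$J = 20$
$X{\left(q,G \right)} = 17 + G + q$ ($X{\left(q,G \right)} = -3 + \left(G + \left(q + 20\right)\right) = -3 + \left(G + \left(20 + q\right)\right) = -3 + \left(20 + G + q\right) = 17 + G + q$)
$A{\left(y,n \right)} = 54$ ($A{\left(y,n \right)} = 9 \cdot 6 = 54$)
$A{\left(-14,X{\left(1,-3 \right)} \right)} \left(350 - 395\right) = 54 \left(350 - 395\right) = 54 \left(-45\right) = -2430$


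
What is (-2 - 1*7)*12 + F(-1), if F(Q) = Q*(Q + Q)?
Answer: -106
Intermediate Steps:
F(Q) = 2*Q**2 (F(Q) = Q*(2*Q) = 2*Q**2)
(-2 - 1*7)*12 + F(-1) = (-2 - 1*7)*12 + 2*(-1)**2 = (-2 - 7)*12 + 2*1 = -9*12 + 2 = -108 + 2 = -106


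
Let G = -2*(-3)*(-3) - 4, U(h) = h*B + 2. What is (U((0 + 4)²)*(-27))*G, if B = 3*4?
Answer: 115236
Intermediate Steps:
B = 12
U(h) = 2 + 12*h (U(h) = h*12 + 2 = 12*h + 2 = 2 + 12*h)
G = -22 (G = 6*(-3) - 4 = -18 - 4 = -22)
(U((0 + 4)²)*(-27))*G = ((2 + 12*(0 + 4)²)*(-27))*(-22) = ((2 + 12*4²)*(-27))*(-22) = ((2 + 12*16)*(-27))*(-22) = ((2 + 192)*(-27))*(-22) = (194*(-27))*(-22) = -5238*(-22) = 115236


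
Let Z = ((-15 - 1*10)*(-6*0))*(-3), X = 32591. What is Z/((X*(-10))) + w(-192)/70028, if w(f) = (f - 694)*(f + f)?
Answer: 85056/17507 ≈ 4.8584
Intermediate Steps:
w(f) = 2*f*(-694 + f) (w(f) = (-694 + f)*(2*f) = 2*f*(-694 + f))
Z = 0 (Z = ((-15 - 10)*0)*(-3) = -25*0*(-3) = 0*(-3) = 0)
Z/((X*(-10))) + w(-192)/70028 = 0/((32591*(-10))) + (2*(-192)*(-694 - 192))/70028 = 0/(-325910) + (2*(-192)*(-886))*(1/70028) = 0*(-1/325910) + 340224*(1/70028) = 0 + 85056/17507 = 85056/17507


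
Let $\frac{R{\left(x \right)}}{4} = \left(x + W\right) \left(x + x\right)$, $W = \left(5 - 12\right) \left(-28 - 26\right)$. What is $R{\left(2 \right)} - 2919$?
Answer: $3161$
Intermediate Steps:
$W = 378$ ($W = \left(-7\right) \left(-54\right) = 378$)
$R{\left(x \right)} = 8 x \left(378 + x\right)$ ($R{\left(x \right)} = 4 \left(x + 378\right) \left(x + x\right) = 4 \left(378 + x\right) 2 x = 4 \cdot 2 x \left(378 + x\right) = 8 x \left(378 + x\right)$)
$R{\left(2 \right)} - 2919 = 8 \cdot 2 \left(378 + 2\right) - 2919 = 8 \cdot 2 \cdot 380 - 2919 = 6080 - 2919 = 3161$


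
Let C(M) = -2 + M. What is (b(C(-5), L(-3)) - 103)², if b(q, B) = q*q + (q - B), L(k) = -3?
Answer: 3364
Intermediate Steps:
b(q, B) = q + q² - B (b(q, B) = q² + (q - B) = q + q² - B)
(b(C(-5), L(-3)) - 103)² = (((-2 - 5) + (-2 - 5)² - 1*(-3)) - 103)² = ((-7 + (-7)² + 3) - 103)² = ((-7 + 49 + 3) - 103)² = (45 - 103)² = (-58)² = 3364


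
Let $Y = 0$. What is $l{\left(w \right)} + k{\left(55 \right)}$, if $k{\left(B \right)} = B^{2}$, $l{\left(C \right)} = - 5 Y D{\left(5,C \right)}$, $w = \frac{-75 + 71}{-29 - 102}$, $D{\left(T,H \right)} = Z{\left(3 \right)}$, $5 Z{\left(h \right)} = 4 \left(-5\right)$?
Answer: $3025$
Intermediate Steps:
$Z{\left(h \right)} = -4$ ($Z{\left(h \right)} = \frac{4 \left(-5\right)}{5} = \frac{1}{5} \left(-20\right) = -4$)
$D{\left(T,H \right)} = -4$
$w = \frac{4}{131}$ ($w = - \frac{4}{-131} = \left(-4\right) \left(- \frac{1}{131}\right) = \frac{4}{131} \approx 0.030534$)
$l{\left(C \right)} = 0$ ($l{\left(C \right)} = \left(-5\right) 0 \left(-4\right) = 0 \left(-4\right) = 0$)
$l{\left(w \right)} + k{\left(55 \right)} = 0 + 55^{2} = 0 + 3025 = 3025$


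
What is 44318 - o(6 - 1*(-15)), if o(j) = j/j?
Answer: 44317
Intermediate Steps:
o(j) = 1
44318 - o(6 - 1*(-15)) = 44318 - 1*1 = 44318 - 1 = 44317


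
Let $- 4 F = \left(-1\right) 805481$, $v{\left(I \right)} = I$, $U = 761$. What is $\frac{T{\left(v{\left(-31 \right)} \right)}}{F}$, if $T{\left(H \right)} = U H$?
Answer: $- \frac{94364}{805481} \approx -0.11715$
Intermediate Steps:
$T{\left(H \right)} = 761 H$
$F = \frac{805481}{4}$ ($F = - \frac{\left(-1\right) 805481}{4} = \left(- \frac{1}{4}\right) \left(-805481\right) = \frac{805481}{4} \approx 2.0137 \cdot 10^{5}$)
$\frac{T{\left(v{\left(-31 \right)} \right)}}{F} = \frac{761 \left(-31\right)}{\frac{805481}{4}} = \left(-23591\right) \frac{4}{805481} = - \frac{94364}{805481}$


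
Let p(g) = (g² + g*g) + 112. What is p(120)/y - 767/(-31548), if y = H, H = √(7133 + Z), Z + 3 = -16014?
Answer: 767/31548 - 14456*I*√2221/2221 ≈ 0.024312 - 306.74*I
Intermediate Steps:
Z = -16017 (Z = -3 - 16014 = -16017)
H = 2*I*√2221 (H = √(7133 - 16017) = √(-8884) = 2*I*√2221 ≈ 94.255*I)
y = 2*I*√2221 ≈ 94.255*I
p(g) = 112 + 2*g² (p(g) = (g² + g²) + 112 = 2*g² + 112 = 112 + 2*g²)
p(120)/y - 767/(-31548) = (112 + 2*120²)/((2*I*√2221)) - 767/(-31548) = (112 + 2*14400)*(-I*√2221/4442) - 767*(-1/31548) = (112 + 28800)*(-I*√2221/4442) + 767/31548 = 28912*(-I*√2221/4442) + 767/31548 = -14456*I*√2221/2221 + 767/31548 = 767/31548 - 14456*I*√2221/2221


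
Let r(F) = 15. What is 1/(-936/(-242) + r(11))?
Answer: 121/2283 ≈ 0.053000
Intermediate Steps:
1/(-936/(-242) + r(11)) = 1/(-936/(-242) + 15) = 1/(-936*(-1/242) + 15) = 1/(468/121 + 15) = 1/(2283/121) = 121/2283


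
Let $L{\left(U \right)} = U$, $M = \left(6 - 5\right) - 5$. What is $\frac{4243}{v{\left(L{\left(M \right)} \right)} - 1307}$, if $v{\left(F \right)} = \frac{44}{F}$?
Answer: $- \frac{4243}{1318} \approx -3.2193$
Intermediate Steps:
$M = -4$ ($M = 1 - 5 = -4$)
$\frac{4243}{v{\left(L{\left(M \right)} \right)} - 1307} = \frac{4243}{\frac{44}{-4} - 1307} = \frac{4243}{44 \left(- \frac{1}{4}\right) - 1307} = \frac{4243}{-11 - 1307} = \frac{4243}{-1318} = 4243 \left(- \frac{1}{1318}\right) = - \frac{4243}{1318}$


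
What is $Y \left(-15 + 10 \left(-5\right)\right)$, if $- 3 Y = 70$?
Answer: $\frac{4550}{3} \approx 1516.7$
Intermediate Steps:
$Y = - \frac{70}{3}$ ($Y = \left(- \frac{1}{3}\right) 70 = - \frac{70}{3} \approx -23.333$)
$Y \left(-15 + 10 \left(-5\right)\right) = - \frac{70 \left(-15 + 10 \left(-5\right)\right)}{3} = - \frac{70 \left(-15 - 50\right)}{3} = \left(- \frac{70}{3}\right) \left(-65\right) = \frac{4550}{3}$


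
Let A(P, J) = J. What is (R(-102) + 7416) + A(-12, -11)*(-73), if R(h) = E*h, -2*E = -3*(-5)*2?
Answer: 9749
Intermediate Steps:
E = -15 (E = -(-3*(-5))*2/2 = -15*2/2 = -½*30 = -15)
R(h) = -15*h
(R(-102) + 7416) + A(-12, -11)*(-73) = (-15*(-102) + 7416) - 11*(-73) = (1530 + 7416) + 803 = 8946 + 803 = 9749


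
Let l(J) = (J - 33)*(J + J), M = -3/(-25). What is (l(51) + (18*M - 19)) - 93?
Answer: 43154/25 ≈ 1726.2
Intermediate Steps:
M = 3/25 (M = -3*(-1/25) = 3/25 ≈ 0.12000)
l(J) = 2*J*(-33 + J) (l(J) = (-33 + J)*(2*J) = 2*J*(-33 + J))
(l(51) + (18*M - 19)) - 93 = (2*51*(-33 + 51) + (18*(3/25) - 19)) - 93 = (2*51*18 + (54/25 - 19)) - 93 = (1836 - 421/25) - 93 = 45479/25 - 93 = 43154/25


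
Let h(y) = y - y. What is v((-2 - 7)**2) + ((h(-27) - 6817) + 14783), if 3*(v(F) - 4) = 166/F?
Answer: 1936876/243 ≈ 7970.7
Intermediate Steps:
h(y) = 0
v(F) = 4 + 166/(3*F) (v(F) = 4 + (166/F)/3 = 4 + 166/(3*F))
v((-2 - 7)**2) + ((h(-27) - 6817) + 14783) = (4 + 166/(3*((-2 - 7)**2))) + ((0 - 6817) + 14783) = (4 + 166/(3*((-9)**2))) + (-6817 + 14783) = (4 + (166/3)/81) + 7966 = (4 + (166/3)*(1/81)) + 7966 = (4 + 166/243) + 7966 = 1138/243 + 7966 = 1936876/243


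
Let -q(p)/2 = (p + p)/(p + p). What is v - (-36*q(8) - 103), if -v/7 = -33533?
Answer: 234762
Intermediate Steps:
v = 234731 (v = -7*(-33533) = 234731)
q(p) = -2 (q(p) = -2*(p + p)/(p + p) = -2*2*p/(2*p) = -2*2*p*1/(2*p) = -2*1 = -2)
v - (-36*q(8) - 103) = 234731 - (-36*(-2) - 103) = 234731 - (72 - 103) = 234731 - 1*(-31) = 234731 + 31 = 234762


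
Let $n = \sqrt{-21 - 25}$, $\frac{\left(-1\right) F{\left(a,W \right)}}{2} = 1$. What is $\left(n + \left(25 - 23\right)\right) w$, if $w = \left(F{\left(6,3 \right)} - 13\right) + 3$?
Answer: $-24 - 12 i \sqrt{46} \approx -24.0 - 81.388 i$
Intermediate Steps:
$F{\left(a,W \right)} = -2$ ($F{\left(a,W \right)} = \left(-2\right) 1 = -2$)
$n = i \sqrt{46}$ ($n = \sqrt{-46} = i \sqrt{46} \approx 6.7823 i$)
$w = -12$ ($w = \left(-2 - 13\right) + 3 = -15 + 3 = -12$)
$\left(n + \left(25 - 23\right)\right) w = \left(i \sqrt{46} + \left(25 - 23\right)\right) \left(-12\right) = \left(i \sqrt{46} + 2\right) \left(-12\right) = \left(2 + i \sqrt{46}\right) \left(-12\right) = -24 - 12 i \sqrt{46}$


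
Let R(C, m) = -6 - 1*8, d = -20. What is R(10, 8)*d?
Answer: 280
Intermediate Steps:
R(C, m) = -14 (R(C, m) = -6 - 8 = -14)
R(10, 8)*d = -14*(-20) = 280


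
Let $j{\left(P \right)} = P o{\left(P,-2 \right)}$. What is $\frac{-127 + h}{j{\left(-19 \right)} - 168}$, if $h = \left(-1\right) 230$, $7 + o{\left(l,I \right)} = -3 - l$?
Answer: $\frac{119}{113} \approx 1.0531$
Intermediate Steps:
$o{\left(l,I \right)} = -10 - l$ ($o{\left(l,I \right)} = -7 - \left(3 + l\right) = -10 - l$)
$h = -230$
$j{\left(P \right)} = P \left(-10 - P\right)$
$\frac{-127 + h}{j{\left(-19 \right)} - 168} = \frac{-127 - 230}{\left(-1\right) \left(-19\right) \left(10 - 19\right) - 168} = - \frac{357}{\left(-1\right) \left(-19\right) \left(-9\right) - 168} = - \frac{357}{-171 - 168} = - \frac{357}{-339} = \left(-357\right) \left(- \frac{1}{339}\right) = \frac{119}{113}$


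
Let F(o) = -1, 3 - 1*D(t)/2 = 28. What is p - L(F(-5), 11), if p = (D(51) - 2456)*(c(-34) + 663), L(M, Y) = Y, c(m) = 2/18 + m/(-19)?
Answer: -284929069/171 ≈ -1.6663e+6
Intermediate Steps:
D(t) = -50 (D(t) = 6 - 2*28 = 6 - 56 = -50)
c(m) = ⅑ - m/19 (c(m) = 2*(1/18) + m*(-1/19) = ⅑ - m/19)
p = -284927188/171 (p = (-50 - 2456)*((⅑ - 1/19*(-34)) + 663) = -2506*((⅑ + 34/19) + 663) = -2506*(325/171 + 663) = -2506*113698/171 = -284927188/171 ≈ -1.6662e+6)
p - L(F(-5), 11) = -284927188/171 - 1*11 = -284927188/171 - 11 = -284929069/171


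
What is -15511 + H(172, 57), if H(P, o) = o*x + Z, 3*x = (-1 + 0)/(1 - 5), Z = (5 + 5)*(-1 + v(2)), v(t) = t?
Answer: -61985/4 ≈ -15496.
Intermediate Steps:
Z = 10 (Z = (5 + 5)*(-1 + 2) = 10*1 = 10)
x = 1/12 (x = ((-1 + 0)/(1 - 5))/3 = (-1/(-4))/3 = (-1*(-¼))/3 = (⅓)*(¼) = 1/12 ≈ 0.083333)
H(P, o) = 10 + o/12 (H(P, o) = o*(1/12) + 10 = o/12 + 10 = 10 + o/12)
-15511 + H(172, 57) = -15511 + (10 + (1/12)*57) = -15511 + (10 + 19/4) = -15511 + 59/4 = -61985/4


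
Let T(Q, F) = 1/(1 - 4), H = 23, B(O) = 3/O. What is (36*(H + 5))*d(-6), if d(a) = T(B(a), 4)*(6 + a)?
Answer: 0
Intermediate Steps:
T(Q, F) = -1/3 (T(Q, F) = 1/(-3) = -1/3)
d(a) = -2 - a/3 (d(a) = -(6 + a)/3 = -2 - a/3)
(36*(H + 5))*d(-6) = (36*(23 + 5))*(-2 - 1/3*(-6)) = (36*28)*(-2 + 2) = 1008*0 = 0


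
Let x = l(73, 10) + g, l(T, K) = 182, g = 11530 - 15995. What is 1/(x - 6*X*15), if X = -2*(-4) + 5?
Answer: -1/5453 ≈ -0.00018339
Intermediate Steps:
g = -4465
X = 13 (X = 8 + 5 = 13)
x = -4283 (x = 182 - 4465 = -4283)
1/(x - 6*X*15) = 1/(-4283 - 6*13*15) = 1/(-4283 - 78*15) = 1/(-4283 - 1170) = 1/(-5453) = -1/5453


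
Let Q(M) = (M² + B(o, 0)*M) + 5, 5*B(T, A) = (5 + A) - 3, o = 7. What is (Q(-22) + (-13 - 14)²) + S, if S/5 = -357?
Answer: -2879/5 ≈ -575.80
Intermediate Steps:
S = -1785 (S = 5*(-357) = -1785)
B(T, A) = ⅖ + A/5 (B(T, A) = ((5 + A) - 3)/5 = (2 + A)/5 = ⅖ + A/5)
Q(M) = 5 + M² + 2*M/5 (Q(M) = (M² + (⅖ + (⅕)*0)*M) + 5 = (M² + (⅖ + 0)*M) + 5 = (M² + 2*M/5) + 5 = 5 + M² + 2*M/5)
(Q(-22) + (-13 - 14)²) + S = ((5 + (-22)² + (⅖)*(-22)) + (-13 - 14)²) - 1785 = ((5 + 484 - 44/5) + (-27)²) - 1785 = (2401/5 + 729) - 1785 = 6046/5 - 1785 = -2879/5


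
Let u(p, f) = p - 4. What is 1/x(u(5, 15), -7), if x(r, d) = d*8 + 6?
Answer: -1/50 ≈ -0.020000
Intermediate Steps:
u(p, f) = -4 + p
x(r, d) = 6 + 8*d (x(r, d) = 8*d + 6 = 6 + 8*d)
1/x(u(5, 15), -7) = 1/(6 + 8*(-7)) = 1/(6 - 56) = 1/(-50) = -1/50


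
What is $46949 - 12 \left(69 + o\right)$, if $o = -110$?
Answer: $47441$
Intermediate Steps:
$46949 - 12 \left(69 + o\right) = 46949 - 12 \left(69 - 110\right) = 46949 - 12 \left(-41\right) = 46949 - -492 = 46949 + 492 = 47441$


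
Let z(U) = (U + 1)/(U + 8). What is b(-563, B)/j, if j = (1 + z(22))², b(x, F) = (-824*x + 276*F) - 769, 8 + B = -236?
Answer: 356219100/2809 ≈ 1.2681e+5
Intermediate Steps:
B = -244 (B = -8 - 236 = -244)
z(U) = (1 + U)/(8 + U)
b(x, F) = -769 - 824*x + 276*F
j = 2809/900 (j = (1 + (1 + 22)/(8 + 22))² = (1 + 23/30)² = (53/30)² = 2809/900 ≈ 3.1211)
b(-563, B)/j = (-769 - 824*(-563) + 276*(-244))/(2809/900) = (-769 + 463912 - 67344)*(900/2809) = 395799*(900/2809) = 356219100/2809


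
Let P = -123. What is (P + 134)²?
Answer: 121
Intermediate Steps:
(P + 134)² = (-123 + 134)² = 11² = 121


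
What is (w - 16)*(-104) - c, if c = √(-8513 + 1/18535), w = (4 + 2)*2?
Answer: 416 - I*√2924608994890/18535 ≈ 416.0 - 92.266*I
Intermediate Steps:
w = 12 (w = 6*2 = 12)
c = I*√2924608994890/18535 (c = √(-8513 + 1/18535) = √(-157788454/18535) = I*√2924608994890/18535 ≈ 92.266*I)
(w - 16)*(-104) - c = (12 - 16)*(-104) - I*√2924608994890/18535 = -4*(-104) - I*√2924608994890/18535 = 416 - I*√2924608994890/18535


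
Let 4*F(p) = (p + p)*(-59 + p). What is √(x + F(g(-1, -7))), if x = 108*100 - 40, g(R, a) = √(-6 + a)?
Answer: √(43014 - 118*I*√13)/2 ≈ 103.7 - 0.51284*I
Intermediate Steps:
x = 10760 (x = 10800 - 40 = 10760)
F(p) = p*(-59 + p)/2 (F(p) = ((p + p)*(-59 + p))/4 = ((2*p)*(-59 + p))/4 = (2*p*(-59 + p))/4 = p*(-59 + p)/2)
√(x + F(g(-1, -7))) = √(10760 + √(-6 - 7)*(-59 + √(-6 - 7))/2) = √(10760 + √(-13)*(-59 + √(-13))/2) = √(10760 + (I*√13)*(-59 + I*√13)/2) = √(10760 + I*√13*(-59 + I*√13)/2)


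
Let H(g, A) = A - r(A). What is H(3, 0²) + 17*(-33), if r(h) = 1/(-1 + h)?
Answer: -560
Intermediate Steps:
H(g, A) = A - 1/(-1 + A)
H(3, 0²) + 17*(-33) = (-1 + 0²*(-1 + 0²))/(-1 + 0²) + 17*(-33) = (-1 + 0*(-1 + 0))/(-1 + 0) - 561 = (-1 + 0*(-1))/(-1) - 561 = -(-1 + 0) - 561 = -1*(-1) - 561 = 1 - 561 = -560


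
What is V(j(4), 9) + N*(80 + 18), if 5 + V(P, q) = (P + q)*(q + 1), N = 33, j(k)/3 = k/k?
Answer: 3349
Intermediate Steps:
j(k) = 3 (j(k) = 3*(k/k) = 3*1 = 3)
V(P, q) = -5 + (1 + q)*(P + q) (V(P, q) = -5 + (P + q)*(q + 1) = -5 + (P + q)*(1 + q) = -5 + (1 + q)*(P + q))
V(j(4), 9) + N*(80 + 18) = (-5 + 3 + 9 + 9² + 3*9) + 33*(80 + 18) = (-5 + 3 + 9 + 81 + 27) + 33*98 = 115 + 3234 = 3349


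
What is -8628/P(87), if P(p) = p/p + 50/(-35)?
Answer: 20132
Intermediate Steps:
P(p) = -3/7 (P(p) = 1 + 50*(-1/35) = 1 - 10/7 = -3/7)
-8628/P(87) = -8628/(-3/7) = -8628*(-7/3) = 20132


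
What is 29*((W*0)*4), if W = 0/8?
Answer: 0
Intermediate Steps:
W = 0 (W = 0*(⅛) = 0)
29*((W*0)*4) = 29*((0*0)*4) = 29*(0*4) = 29*0 = 0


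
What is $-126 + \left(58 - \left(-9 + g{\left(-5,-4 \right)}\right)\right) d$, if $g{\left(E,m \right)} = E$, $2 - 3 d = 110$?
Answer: $-2718$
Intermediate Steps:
$d = -36$ ($d = \frac{2}{3} - \frac{110}{3} = -36$)
$-126 + \left(58 - \left(-9 + g{\left(-5,-4 \right)}\right)\right) d = -126 + \left(58 + \left(9 - -5\right)\right) \left(-36\right) = -126 + \left(58 + \left(9 + 5\right)\right) \left(-36\right) = -126 + \left(58 + 14\right) \left(-36\right) = -126 + 72 \left(-36\right) = -126 - 2592 = -2718$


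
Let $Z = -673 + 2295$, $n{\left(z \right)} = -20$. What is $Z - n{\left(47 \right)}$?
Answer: $1642$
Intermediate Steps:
$Z = 1622$
$Z - n{\left(47 \right)} = 1622 - -20 = 1622 + 20 = 1642$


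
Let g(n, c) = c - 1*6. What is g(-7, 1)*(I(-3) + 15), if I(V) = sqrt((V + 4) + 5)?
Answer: -75 - 5*sqrt(6) ≈ -87.247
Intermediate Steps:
g(n, c) = -6 + c (g(n, c) = c - 6 = -6 + c)
I(V) = sqrt(9 + V) (I(V) = sqrt((4 + V) + 5) = sqrt(9 + V))
g(-7, 1)*(I(-3) + 15) = (-6 + 1)*(sqrt(9 - 3) + 15) = -5*(sqrt(6) + 15) = -5*(15 + sqrt(6)) = -75 - 5*sqrt(6)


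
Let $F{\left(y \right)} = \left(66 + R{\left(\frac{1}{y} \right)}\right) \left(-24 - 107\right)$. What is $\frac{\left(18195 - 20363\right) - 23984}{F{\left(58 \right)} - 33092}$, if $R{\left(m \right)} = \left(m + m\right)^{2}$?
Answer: $\frac{21993832}{35101789} \approx 0.62657$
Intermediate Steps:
$R{\left(m \right)} = 4 m^{2}$ ($R{\left(m \right)} = \left(2 m\right)^{2} = 4 m^{2}$)
$F{\left(y \right)} = -8646 - \frac{524}{y^{2}}$ ($F{\left(y \right)} = \left(66 + 4 \left(\frac{1}{y}\right)^{2}\right) \left(-24 - 107\right) = \left(66 + \frac{4}{y^{2}}\right) \left(-131\right) = -8646 - \frac{524}{y^{2}}$)
$\frac{\left(18195 - 20363\right) - 23984}{F{\left(58 \right)} - 33092} = \frac{\left(18195 - 20363\right) - 23984}{\left(-8646 - \frac{524}{3364}\right) - 33092} = \frac{-2168 - 23984}{\left(-8646 - \frac{131}{841}\right) - 33092} = - \frac{26152}{\left(-8646 - \frac{131}{841}\right) - 33092} = - \frac{26152}{- \frac{7271417}{841} - 33092} = - \frac{26152}{- \frac{35101789}{841}} = \left(-26152\right) \left(- \frac{841}{35101789}\right) = \frac{21993832}{35101789}$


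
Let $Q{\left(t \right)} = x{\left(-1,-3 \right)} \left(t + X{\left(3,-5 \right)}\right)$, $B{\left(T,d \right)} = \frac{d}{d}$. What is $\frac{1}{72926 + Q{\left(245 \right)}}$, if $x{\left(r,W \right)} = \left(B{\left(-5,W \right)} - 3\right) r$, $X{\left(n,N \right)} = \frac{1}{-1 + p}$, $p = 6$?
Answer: $\frac{5}{367082} \approx 1.3621 \cdot 10^{-5}$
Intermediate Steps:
$B{\left(T,d \right)} = 1$
$X{\left(n,N \right)} = \frac{1}{5}$ ($X{\left(n,N \right)} = \frac{1}{-1 + 6} = \frac{1}{5}$)
$x{\left(r,W \right)} = - 2 r$ ($x{\left(r,W \right)} = \left(1 - 3\right) r = - 2 r$)
$Q{\left(t \right)} = \frac{2}{5} + 2 t$ ($Q{\left(t \right)} = \left(-2\right) \left(-1\right) \left(t + \frac{1}{5}\right) = 2 \left(\frac{1}{5} + t\right) = \frac{2}{5} + 2 t$)
$\frac{1}{72926 + Q{\left(245 \right)}} = \frac{1}{72926 + \left(\frac{2}{5} + 2 \cdot 245\right)} = \frac{1}{72926 + \left(\frac{2}{5} + 490\right)} = \frac{1}{72926 + \frac{2452}{5}} = \frac{1}{\frac{367082}{5}} = \frac{5}{367082}$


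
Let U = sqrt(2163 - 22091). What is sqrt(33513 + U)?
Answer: sqrt(33513 + 2*I*sqrt(4982)) ≈ 183.07 + 0.3856*I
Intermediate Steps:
U = 2*I*sqrt(4982) (U = sqrt(-19928) = 2*I*sqrt(4982) ≈ 141.17*I)
sqrt(33513 + U) = sqrt(33513 + 2*I*sqrt(4982))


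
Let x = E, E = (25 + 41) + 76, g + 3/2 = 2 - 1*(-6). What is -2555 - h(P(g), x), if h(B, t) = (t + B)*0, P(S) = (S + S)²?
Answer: -2555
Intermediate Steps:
g = 13/2 (g = -3/2 + (2 - 1*(-6)) = -3/2 + (2 + 6) = -3/2 + 8 = 13/2 ≈ 6.5000)
P(S) = 4*S² (P(S) = (2*S)² = 4*S²)
E = 142 (E = 66 + 76 = 142)
x = 142
h(B, t) = 0 (h(B, t) = (B + t)*0 = 0)
-2555 - h(P(g), x) = -2555 - 1*0 = -2555 + 0 = -2555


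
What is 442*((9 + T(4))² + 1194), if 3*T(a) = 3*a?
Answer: 602446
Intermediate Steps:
T(a) = a (T(a) = (3*a)/3 = a)
442*((9 + T(4))² + 1194) = 442*((9 + 4)² + 1194) = 442*(13² + 1194) = 442*(169 + 1194) = 442*1363 = 602446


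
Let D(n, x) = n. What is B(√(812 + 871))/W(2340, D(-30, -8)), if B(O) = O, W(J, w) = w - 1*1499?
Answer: -3*√187/1529 ≈ -0.026831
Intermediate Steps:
W(J, w) = -1499 + w (W(J, w) = w - 1499 = -1499 + w)
B(√(812 + 871))/W(2340, D(-30, -8)) = √(812 + 871)/(-1499 - 30) = √1683/(-1529) = (3*√187)*(-1/1529) = -3*√187/1529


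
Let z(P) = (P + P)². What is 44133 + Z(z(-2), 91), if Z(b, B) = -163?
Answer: 43970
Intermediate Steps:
z(P) = 4*P² (z(P) = (2*P)² = 4*P²)
44133 + Z(z(-2), 91) = 44133 - 163 = 43970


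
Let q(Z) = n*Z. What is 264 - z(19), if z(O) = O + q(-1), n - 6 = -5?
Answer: 246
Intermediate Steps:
n = 1 (n = 6 - 5 = 1)
q(Z) = Z (q(Z) = 1*Z = Z)
z(O) = -1 + O (z(O) = O - 1 = -1 + O)
264 - z(19) = 264 - (-1 + 19) = 264 - 1*18 = 264 - 18 = 246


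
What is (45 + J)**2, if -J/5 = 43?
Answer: 28900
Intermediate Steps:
J = -215 (J = -5*43 = -215)
(45 + J)**2 = (45 - 215)**2 = (-170)**2 = 28900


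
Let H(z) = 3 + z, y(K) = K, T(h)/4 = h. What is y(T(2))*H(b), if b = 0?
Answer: 24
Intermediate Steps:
T(h) = 4*h
y(T(2))*H(b) = (4*2)*(3 + 0) = 8*3 = 24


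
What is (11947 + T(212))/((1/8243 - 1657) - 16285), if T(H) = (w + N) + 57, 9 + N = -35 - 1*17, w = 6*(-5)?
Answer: -1722787/2594665 ≈ -0.66397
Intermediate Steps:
w = -30
N = -61 (N = -9 + (-35 - 1*17) = -9 + (-35 - 17) = -9 - 52 = -61)
T(H) = -34 (T(H) = (-30 - 61) + 57 = -91 + 57 = -34)
(11947 + T(212))/((1/8243 - 1657) - 16285) = (11947 - 34)/((1/8243 - 1657) - 16285) = 11913/((1/8243 - 1657) - 16285) = 11913/(-13658650/8243 - 16285) = 11913/(-147895905/8243) = 11913*(-8243/147895905) = -1722787/2594665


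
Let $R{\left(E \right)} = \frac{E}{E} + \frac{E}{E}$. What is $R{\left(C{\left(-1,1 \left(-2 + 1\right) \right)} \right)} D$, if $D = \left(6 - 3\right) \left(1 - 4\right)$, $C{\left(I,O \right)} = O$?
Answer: $-18$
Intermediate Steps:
$R{\left(E \right)} = 2$ ($R{\left(E \right)} = 1 + 1 = 2$)
$D = -9$ ($D = 3 \left(-3\right) = -9$)
$R{\left(C{\left(-1,1 \left(-2 + 1\right) \right)} \right)} D = 2 \left(-9\right) = -18$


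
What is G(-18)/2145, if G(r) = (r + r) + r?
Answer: -18/715 ≈ -0.025175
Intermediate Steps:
G(r) = 3*r (G(r) = 2*r + r = 3*r)
G(-18)/2145 = (3*(-18))/2145 = -54*1/2145 = -18/715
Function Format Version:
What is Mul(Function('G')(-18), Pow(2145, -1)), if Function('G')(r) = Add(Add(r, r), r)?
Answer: Rational(-18, 715) ≈ -0.025175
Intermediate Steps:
Function('G')(r) = Mul(3, r) (Function('G')(r) = Add(Mul(2, r), r) = Mul(3, r))
Mul(Function('G')(-18), Pow(2145, -1)) = Mul(Mul(3, -18), Pow(2145, -1)) = Mul(-54, Rational(1, 2145)) = Rational(-18, 715)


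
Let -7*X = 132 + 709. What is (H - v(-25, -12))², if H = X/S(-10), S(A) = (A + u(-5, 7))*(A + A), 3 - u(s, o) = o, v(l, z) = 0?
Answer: 707281/3841600 ≈ 0.18411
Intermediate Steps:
X = -841/7 (X = -(132 + 709)/7 = -⅐*841 = -841/7 ≈ -120.14)
u(s, o) = 3 - o
S(A) = 2*A*(-4 + A) (S(A) = (A + (3 - 1*7))*(A + A) = (A + (3 - 7))*(2*A) = (A - 4)*(2*A) = (-4 + A)*(2*A) = 2*A*(-4 + A))
H = -841/1960 (H = -841*(-1/(20*(-4 - 10)))/7 = -841/(7*(2*(-10)*(-14))) = -841/7/280 = -841/7*1/280 = -841/1960 ≈ -0.42908)
(H - v(-25, -12))² = (-841/1960 - 1*0)² = (-841/1960 + 0)² = (-841/1960)² = 707281/3841600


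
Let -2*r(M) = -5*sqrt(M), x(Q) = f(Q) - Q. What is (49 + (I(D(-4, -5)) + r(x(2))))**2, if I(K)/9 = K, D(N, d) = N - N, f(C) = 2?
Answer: 2401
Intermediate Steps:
D(N, d) = 0
x(Q) = 2 - Q
I(K) = 9*K
r(M) = 5*sqrt(M)/2 (r(M) = -(-5)*sqrt(M)/2 = 5*sqrt(M)/2)
(49 + (I(D(-4, -5)) + r(x(2))))**2 = (49 + (9*0 + 5*sqrt(2 - 1*2)/2))**2 = (49 + (0 + 5*sqrt(2 - 2)/2))**2 = (49 + (0 + 5*sqrt(0)/2))**2 = (49 + (0 + (5/2)*0))**2 = (49 + (0 + 0))**2 = (49 + 0)**2 = 49**2 = 2401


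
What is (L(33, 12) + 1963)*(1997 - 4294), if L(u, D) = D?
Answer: -4536575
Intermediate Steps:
(L(33, 12) + 1963)*(1997 - 4294) = (12 + 1963)*(1997 - 4294) = 1975*(-2297) = -4536575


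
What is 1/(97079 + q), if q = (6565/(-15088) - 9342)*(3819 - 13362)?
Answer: 15088/1346633229875 ≈ 1.1204e-8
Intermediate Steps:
q = 1345168501923/15088 (q = (6565*(-1/15088) - 9342)*(-9543) = (-6565/15088 - 9342)*(-9543) = -140958661/15088*(-9543) = 1345168501923/15088 ≈ 8.9155e+7)
1/(97079 + q) = 1/(97079 + 1345168501923/15088) = 1/(1346633229875/15088) = 15088/1346633229875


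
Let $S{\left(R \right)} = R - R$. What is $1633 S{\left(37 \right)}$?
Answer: $0$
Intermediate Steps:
$S{\left(R \right)} = 0$
$1633 S{\left(37 \right)} = 1633 \cdot 0 = 0$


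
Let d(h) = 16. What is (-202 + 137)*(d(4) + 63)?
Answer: -5135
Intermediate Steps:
(-202 + 137)*(d(4) + 63) = (-202 + 137)*(16 + 63) = -65*79 = -5135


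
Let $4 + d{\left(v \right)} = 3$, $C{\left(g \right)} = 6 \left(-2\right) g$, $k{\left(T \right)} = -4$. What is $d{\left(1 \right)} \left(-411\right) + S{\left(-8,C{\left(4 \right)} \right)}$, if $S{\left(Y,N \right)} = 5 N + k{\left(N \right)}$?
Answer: $167$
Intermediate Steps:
$C{\left(g \right)} = - 12 g$
$S{\left(Y,N \right)} = -4 + 5 N$ ($S{\left(Y,N \right)} = 5 N - 4 = -4 + 5 N$)
$d{\left(v \right)} = -1$ ($d{\left(v \right)} = -4 + 3 = -1$)
$d{\left(1 \right)} \left(-411\right) + S{\left(-8,C{\left(4 \right)} \right)} = \left(-1\right) \left(-411\right) + \left(-4 + 5 \left(\left(-12\right) 4\right)\right) = 411 + \left(-4 + 5 \left(-48\right)\right) = 411 - 244 = 167$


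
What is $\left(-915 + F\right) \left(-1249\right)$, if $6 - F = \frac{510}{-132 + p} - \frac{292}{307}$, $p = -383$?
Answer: $\frac{35823941651}{31621} \approx 1.1329 \cdot 10^{6}$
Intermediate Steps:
$F = \frac{251116}{31621}$ ($F = 6 - \left(\frac{510}{-132 - 383} - \frac{292}{307}\right) = 6 - \left(\frac{510}{-515} - \frac{292}{307}\right) = 6 - \left(510 \left(- \frac{1}{515}\right) - \frac{292}{307}\right) = 6 - \left(- \frac{102}{103} - \frac{292}{307}\right) = 6 - - \frac{61390}{31621} = 6 + \frac{61390}{31621} = \frac{251116}{31621} \approx 7.9414$)
$\left(-915 + F\right) \left(-1249\right) = \left(-915 + \frac{251116}{31621}\right) \left(-1249\right) = \left(- \frac{28682099}{31621}\right) \left(-1249\right) = \frac{35823941651}{31621}$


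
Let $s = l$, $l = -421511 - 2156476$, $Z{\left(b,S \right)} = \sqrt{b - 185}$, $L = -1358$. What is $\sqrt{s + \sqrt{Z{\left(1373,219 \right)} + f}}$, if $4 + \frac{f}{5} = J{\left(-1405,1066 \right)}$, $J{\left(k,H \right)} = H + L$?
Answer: $\sqrt{-2577987 + \sqrt{2} \sqrt{-740 + 3 \sqrt{33}}} \approx 0.01 + 1605.6 i$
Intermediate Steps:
$J{\left(k,H \right)} = -1358 + H$ ($J{\left(k,H \right)} = H - 1358 = -1358 + H$)
$f = -1480$ ($f = -20 + 5 \left(-1358 + 1066\right) = -20 + 5 \left(-292\right) = -20 - 1460 = -1480$)
$Z{\left(b,S \right)} = \sqrt{-185 + b}$
$l = -2577987$ ($l = -421511 - 2156476 = -2577987$)
$s = -2577987$
$\sqrt{s + \sqrt{Z{\left(1373,219 \right)} + f}} = \sqrt{-2577987 + \sqrt{\sqrt{-185 + 1373} - 1480}} = \sqrt{-2577987 + \sqrt{\sqrt{1188} - 1480}} = \sqrt{-2577987 + \sqrt{6 \sqrt{33} - 1480}} = \sqrt{-2577987 + \sqrt{-1480 + 6 \sqrt{33}}}$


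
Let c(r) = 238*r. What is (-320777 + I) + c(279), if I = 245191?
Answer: -9184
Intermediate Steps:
(-320777 + I) + c(279) = (-320777 + 245191) + 238*279 = -75586 + 66402 = -9184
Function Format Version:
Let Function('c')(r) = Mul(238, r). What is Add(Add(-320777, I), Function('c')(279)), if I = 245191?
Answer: -9184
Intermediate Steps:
Add(Add(-320777, I), Function('c')(279)) = Add(Add(-320777, 245191), Mul(238, 279)) = Add(-75586, 66402) = -9184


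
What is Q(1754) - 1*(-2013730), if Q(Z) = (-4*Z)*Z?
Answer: -10292334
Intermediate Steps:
Q(Z) = -4*Z²
Q(1754) - 1*(-2013730) = -4*1754² - 1*(-2013730) = -4*3076516 + 2013730 = -12306064 + 2013730 = -10292334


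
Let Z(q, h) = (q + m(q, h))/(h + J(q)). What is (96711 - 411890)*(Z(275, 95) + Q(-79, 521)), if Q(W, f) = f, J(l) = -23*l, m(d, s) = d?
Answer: -102284410512/623 ≈ -1.6418e+8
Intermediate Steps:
Z(q, h) = 2*q/(h - 23*q) (Z(q, h) = (q + q)/(h - 23*q) = (2*q)/(h - 23*q) = 2*q/(h - 23*q))
(96711 - 411890)*(Z(275, 95) + Q(-79, 521)) = (96711 - 411890)*(2*275/(95 - 23*275) + 521) = -315179*(2*275/(95 - 6325) + 521) = -315179*(2*275/(-6230) + 521) = -315179*(2*275*(-1/6230) + 521) = -315179*(-55/623 + 521) = -315179*324528/623 = -102284410512/623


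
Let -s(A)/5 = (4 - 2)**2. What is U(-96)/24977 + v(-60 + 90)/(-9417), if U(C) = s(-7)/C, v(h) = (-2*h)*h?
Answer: 359684495/1881667272 ≈ 0.19115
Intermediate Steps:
s(A) = -20 (s(A) = -5*(4 - 2)**2 = -5*2**2 = -5*4 = -20)
v(h) = -2*h**2
U(C) = -20/C
U(-96)/24977 + v(-60 + 90)/(-9417) = -20/(-96)/24977 - 2*(-60 + 90)**2/(-9417) = -20*(-1/96)*(1/24977) - 2*30**2*(-1/9417) = (5/24)*(1/24977) - 2*900*(-1/9417) = 5/599448 - 1800*(-1/9417) = 5/599448 + 600/3139 = 359684495/1881667272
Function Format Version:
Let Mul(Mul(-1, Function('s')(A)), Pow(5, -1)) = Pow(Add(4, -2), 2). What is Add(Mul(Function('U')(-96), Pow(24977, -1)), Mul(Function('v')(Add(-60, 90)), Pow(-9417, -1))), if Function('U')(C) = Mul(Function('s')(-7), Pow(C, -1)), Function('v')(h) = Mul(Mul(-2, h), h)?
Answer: Rational(359684495, 1881667272) ≈ 0.19115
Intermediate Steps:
Function('s')(A) = -20 (Function('s')(A) = Mul(-5, Pow(Add(4, -2), 2)) = Mul(-5, Pow(2, 2)) = Mul(-5, 4) = -20)
Function('v')(h) = Mul(-2, Pow(h, 2))
Function('U')(C) = Mul(-20, Pow(C, -1))
Add(Mul(Function('U')(-96), Pow(24977, -1)), Mul(Function('v')(Add(-60, 90)), Pow(-9417, -1))) = Add(Mul(Mul(-20, Pow(-96, -1)), Pow(24977, -1)), Mul(Mul(-2, Pow(Add(-60, 90), 2)), Pow(-9417, -1))) = Add(Mul(Mul(-20, Rational(-1, 96)), Rational(1, 24977)), Mul(Mul(-2, Pow(30, 2)), Rational(-1, 9417))) = Add(Mul(Rational(5, 24), Rational(1, 24977)), Mul(Mul(-2, 900), Rational(-1, 9417))) = Add(Rational(5, 599448), Mul(-1800, Rational(-1, 9417))) = Add(Rational(5, 599448), Rational(600, 3139)) = Rational(359684495, 1881667272)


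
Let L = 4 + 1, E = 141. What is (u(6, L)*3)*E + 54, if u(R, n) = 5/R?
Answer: 813/2 ≈ 406.50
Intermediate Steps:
L = 5
(u(6, L)*3)*E + 54 = ((5/6)*3)*141 + 54 = (5/2)*141 + 54 = 705/2 + 54 = 813/2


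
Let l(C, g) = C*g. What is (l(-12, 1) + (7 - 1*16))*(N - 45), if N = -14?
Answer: 1239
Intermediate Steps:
(l(-12, 1) + (7 - 1*16))*(N - 45) = (-12*1 + (7 - 1*16))*(-14 - 45) = (-12 + (7 - 16))*(-59) = (-12 - 9)*(-59) = -21*(-59) = 1239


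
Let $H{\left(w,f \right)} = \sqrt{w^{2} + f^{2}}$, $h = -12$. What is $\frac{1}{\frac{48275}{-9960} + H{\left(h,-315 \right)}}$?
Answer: $\frac{19232760}{394209332591} + \frac{11904192 \sqrt{11041}}{394209332591} \approx 0.0032218$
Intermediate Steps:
$H{\left(w,f \right)} = \sqrt{f^{2} + w^{2}}$
$\frac{1}{\frac{48275}{-9960} + H{\left(h,-315 \right)}} = \frac{1}{\frac{48275}{-9960} + \sqrt{\left(-315\right)^{2} + \left(-12\right)^{2}}} = \frac{1}{48275 \left(- \frac{1}{9960}\right) + \sqrt{99225 + 144}} = \frac{1}{- \frac{9655}{1992} + \sqrt{99369}} = \frac{1}{- \frac{9655}{1992} + 3 \sqrt{11041}}$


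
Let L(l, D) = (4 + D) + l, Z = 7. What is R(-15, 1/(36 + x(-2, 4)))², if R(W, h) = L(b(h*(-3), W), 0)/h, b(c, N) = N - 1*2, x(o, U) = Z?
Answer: 312481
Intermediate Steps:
x(o, U) = 7
b(c, N) = -2 + N (b(c, N) = N - 2 = -2 + N)
L(l, D) = 4 + D + l
R(W, h) = (2 + W)/h (R(W, h) = (4 + 0 + (-2 + W))/h = (2 + W)/h)
R(-15, 1/(36 + x(-2, 4)))² = ((2 - 15)/(1/(36 + 7)))² = (-13/1/43)² = (-13/(1/43))² = (43*(-13))² = (-559)² = 312481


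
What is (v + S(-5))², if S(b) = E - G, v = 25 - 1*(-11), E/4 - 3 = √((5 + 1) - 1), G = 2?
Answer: 2196 + 368*√5 ≈ 3018.9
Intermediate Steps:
E = 12 + 4*√5 (E = 12 + 4*√((5 + 1) - 1) = 12 + 4*√(6 - 1) = 12 + 4*√5 ≈ 20.944)
v = 36 (v = 25 + 11 = 36)
S(b) = 10 + 4*√5 (S(b) = (12 + 4*√5) - 1*2 = (12 + 4*√5) - 2 = 10 + 4*√5)
(v + S(-5))² = (36 + (10 + 4*√5))² = (46 + 4*√5)²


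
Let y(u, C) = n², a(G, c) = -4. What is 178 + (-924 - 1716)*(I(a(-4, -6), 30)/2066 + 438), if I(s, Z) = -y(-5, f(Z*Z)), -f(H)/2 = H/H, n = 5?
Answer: -1194261686/1033 ≈ -1.1561e+6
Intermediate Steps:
f(H) = -2 (f(H) = -2*H/H = -2*1 = -2)
y(u, C) = 25 (y(u, C) = 5² = 25)
I(s, Z) = -25 (I(s, Z) = -1*25 = -25)
178 + (-924 - 1716)*(I(a(-4, -6), 30)/2066 + 438) = 178 + (-924 - 1716)*(-25/2066 + 438) = 178 - 2640*(-25*1/2066 + 438) = 178 - 2640*(-25/2066 + 438) = 178 - 2640*904883/2066 = 178 - 1194445560/1033 = -1194261686/1033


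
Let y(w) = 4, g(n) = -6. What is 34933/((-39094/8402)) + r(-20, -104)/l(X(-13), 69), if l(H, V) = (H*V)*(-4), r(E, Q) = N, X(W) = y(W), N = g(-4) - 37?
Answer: -162015059911/21579888 ≈ -7507.7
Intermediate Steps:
N = -43 (N = -6 - 37 = -43)
X(W) = 4
r(E, Q) = -43
l(H, V) = -4*H*V
34933/((-39094/8402)) + r(-20, -104)/l(X(-13), 69) = 34933/((-39094/8402)) - 43/((-4*4*69)) = 34933/((-39094*1/8402)) - 43/(-1104) = 34933/(-19547/4201) - 43*(-1/1104) = 34933*(-4201/19547) + 43/1104 = -146753533/19547 + 43/1104 = -162015059911/21579888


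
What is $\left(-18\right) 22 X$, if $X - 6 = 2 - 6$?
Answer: $-792$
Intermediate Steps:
$X = 2$ ($X = 6 + \left(2 - 6\right) = 6 - 4 = 2$)
$\left(-18\right) 22 X = \left(-18\right) 22 \cdot 2 = \left(-396\right) 2 = -792$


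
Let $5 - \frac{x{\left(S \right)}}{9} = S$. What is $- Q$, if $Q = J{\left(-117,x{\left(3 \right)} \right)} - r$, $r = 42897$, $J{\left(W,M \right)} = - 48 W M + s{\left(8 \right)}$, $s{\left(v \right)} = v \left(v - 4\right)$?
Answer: $-58223$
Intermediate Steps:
$s{\left(v \right)} = v \left(-4 + v\right)$
$x{\left(S \right)} = 45 - 9 S$
$J{\left(W,M \right)} = 32 - 48 M W$ ($J{\left(W,M \right)} = - 48 W M + 8 \left(-4 + 8\right) = - 48 M W + 8 \cdot 4 = - 48 M W + 32 = 32 - 48 M W$)
$Q = 58223$ ($Q = \left(32 - 48 \left(45 - 27\right) \left(-117\right)\right) - 42897 = \left(32 - 864 \left(-117\right)\right) - 42897 = \left(32 + 101088\right) - 42897 = 101120 - 42897 = 58223$)
$- Q = \left(-1\right) 58223 = -58223$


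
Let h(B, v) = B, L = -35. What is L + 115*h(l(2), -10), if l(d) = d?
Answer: 195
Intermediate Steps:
L + 115*h(l(2), -10) = -35 + 115*2 = -35 + 230 = 195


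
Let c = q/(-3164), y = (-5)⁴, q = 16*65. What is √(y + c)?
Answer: √390844965/791 ≈ 24.993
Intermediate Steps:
q = 1040
y = 625
c = -260/791 (c = 1040/(-3164) = 1040*(-1/3164) = -260/791 ≈ -0.32870)
√(y + c) = √(625 - 260/791) = √(494115/791) = √390844965/791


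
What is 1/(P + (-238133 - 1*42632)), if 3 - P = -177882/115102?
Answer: -57551/16158044921 ≈ -3.5618e-6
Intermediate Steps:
P = 261594/57551 (P = 3 - (-177882)/115102 = 3 - 1*(-88941/57551) = 3 + 88941/57551 = 261594/57551 ≈ 4.5454)
1/(P + (-238133 - 1*42632)) = 1/(261594/57551 + (-238133 - 1*42632)) = 1/(261594/57551 + (-238133 - 42632)) = 1/(261594/57551 - 280765) = 1/(-16158044921/57551) = -57551/16158044921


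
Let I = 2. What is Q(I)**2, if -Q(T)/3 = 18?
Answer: 2916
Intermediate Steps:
Q(T) = -54 (Q(T) = -3*18 = -54)
Q(I)**2 = (-54)**2 = 2916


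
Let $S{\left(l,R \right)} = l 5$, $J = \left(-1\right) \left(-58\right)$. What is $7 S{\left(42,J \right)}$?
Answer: $1470$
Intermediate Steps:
$J = 58$
$S{\left(l,R \right)} = 5 l$
$7 S{\left(42,J \right)} = 7 \cdot 5 \cdot 42 = 7 \cdot 210 = 1470$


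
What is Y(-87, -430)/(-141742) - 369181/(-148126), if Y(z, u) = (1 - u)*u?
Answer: 39890322441/10497837746 ≈ 3.7999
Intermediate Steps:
Y(z, u) = u*(1 - u)
Y(-87, -430)/(-141742) - 369181/(-148126) = -430*(1 - 1*(-430))/(-141742) - 369181/(-148126) = -430*(1 + 430)*(-1/141742) - 369181*(-1/148126) = -430*431*(-1/141742) + 369181/148126 = -185330*(-1/141742) + 369181/148126 = 92665/70871 + 369181/148126 = 39890322441/10497837746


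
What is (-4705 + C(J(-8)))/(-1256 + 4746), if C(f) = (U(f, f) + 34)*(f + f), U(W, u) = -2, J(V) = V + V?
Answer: -5729/3490 ≈ -1.6415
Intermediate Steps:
J(V) = 2*V
C(f) = 64*f (C(f) = (-2 + 34)*(f + f) = 32*(2*f) = 64*f)
(-4705 + C(J(-8)))/(-1256 + 4746) = (-4705 + 64*(2*(-8)))/(-1256 + 4746) = (-4705 + 64*(-16))/3490 = (-4705 - 1024)*(1/3490) = -5729*1/3490 = -5729/3490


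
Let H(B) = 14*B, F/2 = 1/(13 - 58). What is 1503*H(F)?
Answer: -4676/5 ≈ -935.20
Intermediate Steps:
F = -2/45 (F = 2/(13 - 58) = 2/(-45) = 2*(-1/45) = -2/45 ≈ -0.044444)
1503*H(F) = 1503*(14*(-2/45)) = 1503*(-28/45) = -4676/5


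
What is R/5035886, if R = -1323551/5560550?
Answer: -1323551/28002295897300 ≈ -4.7266e-8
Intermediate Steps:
R = -1323551/5560550 (R = -1323551*1/5560550 = -1323551/5560550 ≈ -0.23803)
R/5035886 = -1323551/5560550/5035886 = -1323551/5560550*1/5035886 = -1323551/28002295897300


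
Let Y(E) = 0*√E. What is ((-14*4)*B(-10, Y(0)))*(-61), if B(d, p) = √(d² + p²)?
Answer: 34160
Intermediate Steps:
Y(E) = 0
((-14*4)*B(-10, Y(0)))*(-61) = ((-14*4)*√((-10)² + 0²))*(-61) = -56*√(100 + 0)*(-61) = -56*√100*(-61) = -56*10*(-61) = -560*(-61) = 34160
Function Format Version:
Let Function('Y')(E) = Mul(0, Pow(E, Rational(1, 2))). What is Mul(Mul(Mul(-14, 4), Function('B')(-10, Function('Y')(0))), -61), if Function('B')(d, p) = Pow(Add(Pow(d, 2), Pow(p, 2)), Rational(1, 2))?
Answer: 34160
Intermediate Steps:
Function('Y')(E) = 0
Mul(Mul(Mul(-14, 4), Function('B')(-10, Function('Y')(0))), -61) = Mul(Mul(Mul(-14, 4), Pow(Add(Pow(-10, 2), Pow(0, 2)), Rational(1, 2))), -61) = Mul(Mul(-56, Pow(Add(100, 0), Rational(1, 2))), -61) = Mul(Mul(-56, Pow(100, Rational(1, 2))), -61) = Mul(Mul(-56, 10), -61) = Mul(-560, -61) = 34160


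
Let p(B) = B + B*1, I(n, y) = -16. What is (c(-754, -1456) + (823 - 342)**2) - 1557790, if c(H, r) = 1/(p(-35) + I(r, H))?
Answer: -114072895/86 ≈ -1.3264e+6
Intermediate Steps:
p(B) = 2*B (p(B) = B + B = 2*B)
c(H, r) = -1/86 (c(H, r) = 1/(2*(-35) - 16) = 1/(-70 - 16) = 1/(-86) = -1/86)
(c(-754, -1456) + (823 - 342)**2) - 1557790 = (-1/86 + (823 - 342)**2) - 1557790 = (-1/86 + 481**2) - 1557790 = (-1/86 + 231361) - 1557790 = 19897045/86 - 1557790 = -114072895/86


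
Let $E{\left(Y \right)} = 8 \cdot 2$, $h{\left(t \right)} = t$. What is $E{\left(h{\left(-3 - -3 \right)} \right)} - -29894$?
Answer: $29910$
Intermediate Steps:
$E{\left(Y \right)} = 16$
$E{\left(h{\left(-3 - -3 \right)} \right)} - -29894 = 16 - -29894 = 16 + 29894 = 29910$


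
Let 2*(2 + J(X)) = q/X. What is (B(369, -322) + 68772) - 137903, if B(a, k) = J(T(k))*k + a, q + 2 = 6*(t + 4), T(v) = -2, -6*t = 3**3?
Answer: -137041/2 ≈ -68521.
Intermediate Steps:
t = -9/2 (t = -1/6*3**3 = -1/6*27 = -9/2 ≈ -4.5000)
q = -5 (q = -2 + 6*(-9/2 + 4) = -2 + 6*(-1/2) = -2 - 3 = -5)
J(X) = -2 - 5/(2*X) (J(X) = -2 + (-5/X)/2 = -2 - 5/(2*X))
B(a, k) = a - 3*k/4 (B(a, k) = (-2 - 5/2/(-2))*k + a = (-2 - 5/2*(-1/2))*k + a = (-2 + 5/4)*k + a = -3*k/4 + a = a - 3*k/4)
(B(369, -322) + 68772) - 137903 = ((369 - 3/4*(-322)) + 68772) - 137903 = ((369 + 483/2) + 68772) - 137903 = (1221/2 + 68772) - 137903 = 138765/2 - 137903 = -137041/2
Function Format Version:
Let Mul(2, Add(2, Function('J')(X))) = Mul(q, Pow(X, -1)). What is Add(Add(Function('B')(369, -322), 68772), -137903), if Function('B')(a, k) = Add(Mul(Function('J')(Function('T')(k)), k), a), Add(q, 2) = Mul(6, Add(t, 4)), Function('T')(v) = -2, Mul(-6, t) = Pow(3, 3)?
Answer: Rational(-137041, 2) ≈ -68521.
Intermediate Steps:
t = Rational(-9, 2) (t = Mul(Rational(-1, 6), Pow(3, 3)) = Mul(Rational(-1, 6), 27) = Rational(-9, 2) ≈ -4.5000)
q = -5 (q = Add(-2, Mul(6, Add(Rational(-9, 2), 4))) = Add(-2, Mul(6, Rational(-1, 2))) = Add(-2, -3) = -5)
Function('J')(X) = Add(-2, Mul(Rational(-5, 2), Pow(X, -1))) (Function('J')(X) = Add(-2, Mul(Rational(1, 2), Mul(-5, Pow(X, -1)))) = Add(-2, Mul(Rational(-5, 2), Pow(X, -1))))
Function('B')(a, k) = Add(a, Mul(Rational(-3, 4), k)) (Function('B')(a, k) = Add(Mul(Add(-2, Mul(Rational(-5, 2), Pow(-2, -1))), k), a) = Add(Mul(Add(-2, Mul(Rational(-5, 2), Rational(-1, 2))), k), a) = Add(Mul(Add(-2, Rational(5, 4)), k), a) = Add(Mul(Rational(-3, 4), k), a) = Add(a, Mul(Rational(-3, 4), k)))
Add(Add(Function('B')(369, -322), 68772), -137903) = Add(Add(Add(369, Mul(Rational(-3, 4), -322)), 68772), -137903) = Add(Add(Add(369, Rational(483, 2)), 68772), -137903) = Add(Add(Rational(1221, 2), 68772), -137903) = Add(Rational(138765, 2), -137903) = Rational(-137041, 2)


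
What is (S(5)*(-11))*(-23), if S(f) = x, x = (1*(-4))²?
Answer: 4048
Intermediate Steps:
x = 16 (x = (-4)² = 16)
S(f) = 16
(S(5)*(-11))*(-23) = (16*(-11))*(-23) = -176*(-23) = 4048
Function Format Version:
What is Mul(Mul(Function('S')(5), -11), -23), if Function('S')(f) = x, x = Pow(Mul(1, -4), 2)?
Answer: 4048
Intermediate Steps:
x = 16 (x = Pow(-4, 2) = 16)
Function('S')(f) = 16
Mul(Mul(Function('S')(5), -11), -23) = Mul(Mul(16, -11), -23) = Mul(-176, -23) = 4048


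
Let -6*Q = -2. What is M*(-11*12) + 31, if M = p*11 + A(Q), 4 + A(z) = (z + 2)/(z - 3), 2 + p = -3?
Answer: 15869/2 ≈ 7934.5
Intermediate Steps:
p = -5 (p = -2 - 3 = -5)
Q = ⅓ (Q = -⅙*(-2) = ⅓ ≈ 0.33333)
A(z) = -4 + (2 + z)/(-3 + z) (A(z) = -4 + (z + 2)/(z - 3) = -4 + (2 + z)/(-3 + z))
M = -479/8 (M = -5*11 + (14 - 3*⅓)/(-3 + ⅓) = -55 + (14 - 1)/(-8/3) = -55 - 3/8*13 = -55 - 39/8 = -479/8 ≈ -59.875)
M*(-11*12) + 31 = -(-5269)*12/8 + 31 = -479/8*(-132) + 31 = 15807/2 + 31 = 15869/2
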